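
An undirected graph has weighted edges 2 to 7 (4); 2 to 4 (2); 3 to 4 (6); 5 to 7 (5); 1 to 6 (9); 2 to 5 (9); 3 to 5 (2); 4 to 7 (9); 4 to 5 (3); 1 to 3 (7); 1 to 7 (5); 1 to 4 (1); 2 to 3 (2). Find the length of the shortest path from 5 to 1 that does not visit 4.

Checking several routes:
5→3→1: 2 + 7 = 9
5→7→1: 5 + 5 = 10
5→2→7→1: 9 + 4 + 5 = 18
5→3→2→7→1: 2 + 2 + 4 + 5 = 13
Shortest: 9.

9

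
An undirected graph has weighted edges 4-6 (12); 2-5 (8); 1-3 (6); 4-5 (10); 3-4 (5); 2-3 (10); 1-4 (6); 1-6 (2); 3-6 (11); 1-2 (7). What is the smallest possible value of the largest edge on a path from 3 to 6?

A few of the 3→6 routes:
3 → 4 → 5 → 2 → 1 → 6: max(5, 10, 8, 7, 2) = 10
3 → 2 → 1 → 6: max(10, 7, 2) = 10
3 → 6: max(11) = 11
3 → 4 → 1 → 6: max(5, 6, 2) = 6
3 → 2 → 5 → 4 → 1 → 6: max(10, 8, 10, 6, 2) = 10
3 → 1 → 6: max(6, 2) = 6
Best route has worst link 6.

6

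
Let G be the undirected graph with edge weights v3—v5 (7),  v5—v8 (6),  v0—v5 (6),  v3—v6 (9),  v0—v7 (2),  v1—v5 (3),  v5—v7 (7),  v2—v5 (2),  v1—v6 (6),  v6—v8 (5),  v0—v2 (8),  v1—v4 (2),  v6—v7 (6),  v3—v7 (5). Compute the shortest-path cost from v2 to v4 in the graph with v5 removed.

Candidate routes:
v2 -> v0 -> v7 -> v6 -> v1 -> v4: 8 + 2 + 6 + 6 + 2 = 24
v2 -> v0 -> v7 -> v3 -> v6 -> v1 -> v4: 8 + 2 + 5 + 9 + 6 + 2 = 32
Shortest: 24.

24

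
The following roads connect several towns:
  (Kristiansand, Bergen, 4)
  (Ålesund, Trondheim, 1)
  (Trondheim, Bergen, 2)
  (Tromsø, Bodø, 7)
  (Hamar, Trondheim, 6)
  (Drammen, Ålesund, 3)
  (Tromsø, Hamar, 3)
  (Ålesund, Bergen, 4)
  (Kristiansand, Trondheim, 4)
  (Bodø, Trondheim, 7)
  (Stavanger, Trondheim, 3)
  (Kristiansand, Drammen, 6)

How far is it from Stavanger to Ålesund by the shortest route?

4

Routes from Stavanger to Ålesund:
Stavanger - Trondheim - Ålesund: 3 + 1 = 4
Stavanger - Trondheim - Kristiansand - Bergen - Ålesund: 3 + 4 + 4 + 4 = 15
Stavanger - Trondheim - Bergen - Kristiansand - Drammen - Ålesund: 3 + 2 + 4 + 6 + 3 = 18
Stavanger - Trondheim - Kristiansand - Drammen - Ålesund: 3 + 4 + 6 + 3 = 16
Stavanger - Trondheim - Bergen - Ålesund: 3 + 2 + 4 = 9
Shortest: 4.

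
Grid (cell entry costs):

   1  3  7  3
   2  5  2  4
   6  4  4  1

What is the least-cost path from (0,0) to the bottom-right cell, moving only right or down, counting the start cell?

15

Take [0,0] -> [1,0] -> [1,1] -> [1,2] -> [1,3] -> [2,3] for a total of 1 + 2 + 5 + 2 + 4 + 1 = 15.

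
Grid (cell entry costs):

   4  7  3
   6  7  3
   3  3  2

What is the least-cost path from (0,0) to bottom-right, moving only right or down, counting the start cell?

18

Cheapest: (0,0)→(1,0)→(2,0)→(2,1)→(2,2)
  4 + 6 + 3 + 3 + 2 = 18
(Top row then right column would cost 19.)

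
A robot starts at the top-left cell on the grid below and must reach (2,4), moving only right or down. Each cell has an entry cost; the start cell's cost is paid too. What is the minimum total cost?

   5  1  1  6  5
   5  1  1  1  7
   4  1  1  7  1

17

One optimal route is (0,0) (0,1) (0,2) (1,2) (1,3) (1,4) (2,4).
Its cost is 5 + 1 + 1 + 1 + 1 + 7 + 1 = 17.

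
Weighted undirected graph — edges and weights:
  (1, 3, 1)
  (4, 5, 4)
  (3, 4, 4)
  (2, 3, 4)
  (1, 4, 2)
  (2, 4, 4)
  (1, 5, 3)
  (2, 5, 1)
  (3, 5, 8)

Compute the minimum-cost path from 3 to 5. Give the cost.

Some routes from 3 to 5:
3 -> 1 -> 5: 1 + 3 = 4
3 -> 1 -> 4 -> 5: 1 + 2 + 4 = 7
3 -> 2 -> 5: 4 + 1 = 5
Best route has total 4.

4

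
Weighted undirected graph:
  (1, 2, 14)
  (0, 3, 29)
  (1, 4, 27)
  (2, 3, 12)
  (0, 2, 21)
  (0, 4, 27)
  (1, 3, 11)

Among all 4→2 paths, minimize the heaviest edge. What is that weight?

Comparing a few candidate routes:
4→0→3→1→2: max(27, 29, 11, 14) = 29
4→0→3→2: max(27, 29, 12) = 29
4→0→2: max(27, 21) = 27
4→1→3→2: max(27, 11, 12) = 27
4→1→2: max(27, 14) = 27
The minimum achievable maximum is 27.

27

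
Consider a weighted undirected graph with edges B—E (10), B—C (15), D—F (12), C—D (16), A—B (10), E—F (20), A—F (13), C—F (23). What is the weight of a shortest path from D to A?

25

A few of the D→A routes:
D→F→E→B→A: 12 + 20 + 10 + 10 = 52
D→F→C→B→A: 12 + 23 + 15 + 10 = 60
D→F→A: 12 + 13 = 25
D→C→B→A: 16 + 15 + 10 = 41
D→C→F→A: 16 + 23 + 13 = 52
Shortest: 25.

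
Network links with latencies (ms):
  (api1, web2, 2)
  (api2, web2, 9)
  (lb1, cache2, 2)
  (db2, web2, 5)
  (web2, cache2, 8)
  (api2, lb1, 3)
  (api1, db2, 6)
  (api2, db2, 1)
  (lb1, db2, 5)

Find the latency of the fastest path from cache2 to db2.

A few of the cache2→db2 routes:
cache2-web2-api1-db2: 8 + 2 + 6 = 16
cache2-lb1-api2-db2: 2 + 3 + 1 = 6
cache2-lb1-db2: 2 + 5 = 7
cache2-web2-db2: 8 + 5 = 13
cache2-web2-api2-db2: 8 + 9 + 1 = 18
cache2-lb1-api2-web2-db2: 2 + 3 + 9 + 5 = 19
Best route has total 6 ms.

6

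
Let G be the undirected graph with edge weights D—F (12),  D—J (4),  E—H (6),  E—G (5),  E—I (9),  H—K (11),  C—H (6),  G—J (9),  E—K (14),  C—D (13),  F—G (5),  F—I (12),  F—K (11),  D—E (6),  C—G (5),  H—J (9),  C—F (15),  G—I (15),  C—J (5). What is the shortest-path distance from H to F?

16

Comparing a few candidate routes:
H - E - G - F: 6 + 5 + 5 = 16
H - C - F: 6 + 15 = 21
H - C - G - F: 6 + 5 + 5 = 16
Best route has total 16.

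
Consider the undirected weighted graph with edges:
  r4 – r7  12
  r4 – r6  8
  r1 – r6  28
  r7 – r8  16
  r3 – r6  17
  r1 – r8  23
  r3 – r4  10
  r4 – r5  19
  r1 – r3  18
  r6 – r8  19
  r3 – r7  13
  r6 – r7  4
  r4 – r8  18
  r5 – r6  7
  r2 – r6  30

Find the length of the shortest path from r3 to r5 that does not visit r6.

29

Paths from r3 to r5 avoiding r6:
r3-r7-r4-r5: 13 + 12 + 19 = 44
r3-r4-r5: 10 + 19 = 29
r3-r7-r8-r4-r5: 13 + 16 + 18 + 19 = 66
r3-r1-r8-r4-r5: 18 + 23 + 18 + 19 = 78
r3-r1-r8-r7-r4-r5: 18 + 23 + 16 + 12 + 19 = 88
Best route has total 29.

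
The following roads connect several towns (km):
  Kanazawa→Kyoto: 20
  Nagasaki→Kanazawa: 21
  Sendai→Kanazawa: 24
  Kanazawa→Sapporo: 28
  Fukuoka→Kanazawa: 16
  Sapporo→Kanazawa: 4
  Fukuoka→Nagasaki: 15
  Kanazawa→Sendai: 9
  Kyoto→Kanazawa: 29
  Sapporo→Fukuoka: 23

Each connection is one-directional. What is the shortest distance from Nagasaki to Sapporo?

49

Routes from Nagasaki to Sapporo:
Nagasaki -> Kanazawa -> Sapporo: 21 + 28 = 49
Best route has total 49 km.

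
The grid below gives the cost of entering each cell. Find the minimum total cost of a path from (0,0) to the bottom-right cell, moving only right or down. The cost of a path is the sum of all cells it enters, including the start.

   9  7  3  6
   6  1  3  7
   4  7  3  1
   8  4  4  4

27

Path [0,0] -> [1,0] -> [1,1] -> [1,2] -> [2,2] -> [2,3] -> [3,3]: 9 + 6 + 1 + 3 + 3 + 1 + 4 = 27.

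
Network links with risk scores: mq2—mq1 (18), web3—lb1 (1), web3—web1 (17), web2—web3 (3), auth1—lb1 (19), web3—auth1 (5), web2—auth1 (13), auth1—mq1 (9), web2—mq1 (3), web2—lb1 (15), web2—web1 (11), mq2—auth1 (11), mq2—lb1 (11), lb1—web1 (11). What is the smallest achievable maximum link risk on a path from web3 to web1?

11

A few of the web3→web1 routes:
web3-web2-web1: max(3, 11) = 11
web3-auth1-mq1-web2-web1: max(5, 9, 3, 11) = 11
web3-web2-mq1-auth1-mq2-lb1-web1: max(3, 3, 9, 11, 11, 11) = 11
web3-auth1-mq2-lb1-web1: max(5, 11, 11, 11) = 11
The minimum achievable maximum is 11.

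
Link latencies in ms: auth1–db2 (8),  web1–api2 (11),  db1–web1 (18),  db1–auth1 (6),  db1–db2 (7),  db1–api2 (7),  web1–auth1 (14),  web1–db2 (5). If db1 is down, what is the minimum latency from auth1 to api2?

Candidate routes:
auth1 → web1 → api2: 14 + 11 = 25
auth1 → db2 → web1 → api2: 8 + 5 + 11 = 24
Best route has total 24 ms.

24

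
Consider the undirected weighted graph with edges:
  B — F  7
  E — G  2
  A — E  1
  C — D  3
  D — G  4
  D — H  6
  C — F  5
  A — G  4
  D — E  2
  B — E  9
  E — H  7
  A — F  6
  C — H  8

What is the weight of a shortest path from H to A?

Some routes from H to A:
H-E-G-A: 7 + 2 + 4 = 13
H-D-G-E-A: 6 + 4 + 2 + 1 = 13
H-E-A: 7 + 1 = 8
H-D-E-A: 6 + 2 + 1 = 9
Shortest: 8.

8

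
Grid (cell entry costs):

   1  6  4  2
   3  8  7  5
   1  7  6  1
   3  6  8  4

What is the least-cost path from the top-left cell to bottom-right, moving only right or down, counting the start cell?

Path (0,0) -> (0,1) -> (0,2) -> (0,3) -> (1,3) -> (2,3) -> (3,3): 1 + 6 + 4 + 2 + 5 + 1 + 4 = 23.

23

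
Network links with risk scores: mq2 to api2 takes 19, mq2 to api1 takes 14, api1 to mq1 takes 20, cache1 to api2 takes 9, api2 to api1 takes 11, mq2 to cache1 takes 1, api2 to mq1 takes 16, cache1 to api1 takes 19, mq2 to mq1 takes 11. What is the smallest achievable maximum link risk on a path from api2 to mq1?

Some routes from api2 to mq1:
api2→mq1: max(16) = 16
api2→cache1→api1→mq2→mq1: max(9, 19, 14, 11) = 19
api2→cache1→mq2→mq1: max(9, 1, 11) = 11
api2→api1→mq2→mq1: max(11, 14, 11) = 14
Smallest bottleneck: 11.

11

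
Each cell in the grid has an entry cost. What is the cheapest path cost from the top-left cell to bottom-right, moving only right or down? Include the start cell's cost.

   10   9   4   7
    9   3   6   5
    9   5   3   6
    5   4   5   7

42

Take (0,0) → (0,1) → (1,1) → (2,1) → (2,2) → (3,2) → (3,3) for a total of 10 + 9 + 3 + 5 + 3 + 5 + 7 = 42.
(Top row then right column would cost 48.)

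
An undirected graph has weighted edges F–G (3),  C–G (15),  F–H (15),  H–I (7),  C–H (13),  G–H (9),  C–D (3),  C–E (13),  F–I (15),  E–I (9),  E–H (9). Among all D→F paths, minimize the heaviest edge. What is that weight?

13

Checking several routes:
D - C - H - G - F: max(3, 13, 9, 3) = 13
D - C - E - H - G - F: max(3, 13, 9, 9, 3) = 13
D - C - H - I - F: max(3, 13, 7, 15) = 15
D - C - E - I - H - G - F: max(3, 13, 9, 7, 9, 3) = 13
D - C - H - F: max(3, 13, 15) = 15
D - C - H - E - I - F: max(3, 13, 9, 9, 15) = 15
The minimum achievable maximum is 13.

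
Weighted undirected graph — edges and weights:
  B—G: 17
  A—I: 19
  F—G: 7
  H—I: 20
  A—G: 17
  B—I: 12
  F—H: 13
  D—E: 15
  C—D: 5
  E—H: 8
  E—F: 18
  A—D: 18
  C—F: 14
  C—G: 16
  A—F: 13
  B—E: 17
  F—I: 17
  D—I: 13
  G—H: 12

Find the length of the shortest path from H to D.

Checking several routes:
H-F-C-D: 13 + 14 + 5 = 32
H-E-D: 8 + 15 = 23
H-I-D: 20 + 13 = 33
H-G-C-D: 12 + 16 + 5 = 33
Shortest: 23.

23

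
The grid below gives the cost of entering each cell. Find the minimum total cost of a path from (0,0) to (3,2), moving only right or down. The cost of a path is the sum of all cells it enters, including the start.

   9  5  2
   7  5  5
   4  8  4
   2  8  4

Best path: (0,0) -> (0,1) -> (0,2) -> (1,2) -> (2,2) -> (3,2)
Cost: 9 + 5 + 2 + 5 + 4 + 4 = 29

29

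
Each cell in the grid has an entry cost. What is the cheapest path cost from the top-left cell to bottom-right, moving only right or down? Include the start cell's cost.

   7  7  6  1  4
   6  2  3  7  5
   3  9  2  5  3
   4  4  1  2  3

26

Take r0c0 r1c0 r1c1 r1c2 r2c2 r3c2 r3c3 r3c4 for a total of 7 + 6 + 2 + 3 + 2 + 1 + 2 + 3 = 26.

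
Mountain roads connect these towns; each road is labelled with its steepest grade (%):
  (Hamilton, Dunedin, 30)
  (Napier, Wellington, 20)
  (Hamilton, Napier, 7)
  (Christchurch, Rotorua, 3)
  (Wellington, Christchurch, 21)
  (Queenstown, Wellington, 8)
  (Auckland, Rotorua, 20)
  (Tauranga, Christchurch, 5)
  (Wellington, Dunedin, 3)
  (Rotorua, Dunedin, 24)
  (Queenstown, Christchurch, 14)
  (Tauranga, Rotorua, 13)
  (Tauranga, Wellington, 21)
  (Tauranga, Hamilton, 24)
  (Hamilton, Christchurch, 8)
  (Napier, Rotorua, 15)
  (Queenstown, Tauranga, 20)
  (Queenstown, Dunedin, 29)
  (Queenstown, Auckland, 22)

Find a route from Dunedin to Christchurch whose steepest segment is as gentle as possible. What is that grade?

14

Some routes from Dunedin to Christchurch:
Dunedin-Wellington-Napier-Rotorua-Tauranga-Queenstown-Christchurch: max(3, 20, 15, 13, 20, 14) = 20
Dunedin-Wellington-Napier-Rotorua-Tauranga-Christchurch: max(3, 20, 15, 13, 5) = 20
Dunedin-Wellington-Napier-Hamilton-Christchurch: max(3, 20, 7, 8) = 20
Dunedin-Wellington-Queenstown-Christchurch: max(3, 8, 14) = 14
Best route has worst link 14%.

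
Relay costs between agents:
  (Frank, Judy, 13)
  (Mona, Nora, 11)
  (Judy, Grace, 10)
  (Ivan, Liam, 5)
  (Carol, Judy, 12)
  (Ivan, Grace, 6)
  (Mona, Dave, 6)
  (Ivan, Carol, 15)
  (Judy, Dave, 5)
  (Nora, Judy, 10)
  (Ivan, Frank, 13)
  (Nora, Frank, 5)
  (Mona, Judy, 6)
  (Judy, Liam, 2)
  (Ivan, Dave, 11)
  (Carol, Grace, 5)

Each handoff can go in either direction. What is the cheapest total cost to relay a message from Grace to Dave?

Some routes from Grace to Dave:
Grace - Ivan - Liam - Judy - Mona - Dave: 6 + 5 + 2 + 6 + 6 = 25
Grace - Judy - Mona - Dave: 10 + 6 + 6 = 22
Grace - Ivan - Liam - Judy - Dave: 6 + 5 + 2 + 5 = 18
Grace - Carol - Judy - Dave: 5 + 12 + 5 = 22
Grace - Ivan - Dave: 6 + 11 = 17
Grace - Judy - Dave: 10 + 5 = 15
The minimum is 15.

15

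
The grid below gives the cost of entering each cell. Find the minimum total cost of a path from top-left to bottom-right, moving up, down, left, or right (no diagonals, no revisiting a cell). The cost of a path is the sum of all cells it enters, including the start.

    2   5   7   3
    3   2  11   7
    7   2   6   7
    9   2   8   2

21

Path r0c0→r1c0→r1c1→r2c1→r3c1→r3c2→r3c3: 2 + 3 + 2 + 2 + 2 + 8 + 2 = 21.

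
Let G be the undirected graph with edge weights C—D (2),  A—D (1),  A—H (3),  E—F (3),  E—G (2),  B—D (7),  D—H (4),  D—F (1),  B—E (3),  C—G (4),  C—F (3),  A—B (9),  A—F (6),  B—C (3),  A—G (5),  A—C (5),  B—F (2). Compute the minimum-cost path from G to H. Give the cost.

Comparing a few candidate routes:
G-E-F-D-H: 2 + 3 + 1 + 4 = 10
G-E-F-D-A-H: 2 + 3 + 1 + 1 + 3 = 10
G-A-D-H: 5 + 1 + 4 = 10
G-A-H: 5 + 3 = 8
The minimum is 8.

8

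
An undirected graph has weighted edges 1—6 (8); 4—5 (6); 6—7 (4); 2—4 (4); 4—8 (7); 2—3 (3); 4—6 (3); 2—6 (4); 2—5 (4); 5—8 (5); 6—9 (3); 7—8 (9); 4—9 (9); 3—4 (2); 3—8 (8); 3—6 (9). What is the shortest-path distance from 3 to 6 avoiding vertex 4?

7

Routes from 3 to 6 avoiding 4:
3 → 8 → 5 → 2 → 6: 8 + 5 + 4 + 4 = 21
3 → 8 → 7 → 6: 8 + 9 + 4 = 21
3 → 6: 9
3 → 2 → 6: 3 + 4 = 7
3 → 2 → 5 → 8 → 7 → 6: 3 + 4 + 5 + 9 + 4 = 25
Best route has total 7.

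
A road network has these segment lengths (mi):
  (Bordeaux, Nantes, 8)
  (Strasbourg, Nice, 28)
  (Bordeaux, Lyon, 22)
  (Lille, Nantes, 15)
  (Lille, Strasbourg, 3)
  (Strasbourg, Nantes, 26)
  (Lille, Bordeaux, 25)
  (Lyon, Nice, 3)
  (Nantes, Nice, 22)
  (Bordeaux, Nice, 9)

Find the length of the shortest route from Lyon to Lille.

Some routes from Lyon to Lille:
Lyon-Nice-Nantes-Lille: 3 + 22 + 15 = 40
Lyon-Bordeaux-Lille: 22 + 25 = 47
Lyon-Bordeaux-Nantes-Lille: 22 + 8 + 15 = 45
Lyon-Nice-Strasbourg-Lille: 3 + 28 + 3 = 34
Lyon-Nice-Bordeaux-Nantes-Lille: 3 + 9 + 8 + 15 = 35
Lyon-Nice-Bordeaux-Lille: 3 + 9 + 25 = 37
Shortest: 34 mi.

34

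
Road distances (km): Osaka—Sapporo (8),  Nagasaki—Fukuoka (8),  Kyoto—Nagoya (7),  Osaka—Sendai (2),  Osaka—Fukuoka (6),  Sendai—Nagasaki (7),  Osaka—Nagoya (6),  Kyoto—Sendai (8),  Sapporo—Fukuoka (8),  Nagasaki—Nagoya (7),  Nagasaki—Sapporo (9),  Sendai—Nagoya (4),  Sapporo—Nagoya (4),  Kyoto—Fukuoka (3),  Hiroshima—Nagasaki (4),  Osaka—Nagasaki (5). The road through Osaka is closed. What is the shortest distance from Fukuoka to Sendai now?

A few of the Fukuoka→Sendai routes:
Fukuoka - Kyoto - Nagoya - Sendai: 3 + 7 + 4 = 14
Fukuoka - Nagasaki - Sendai: 8 + 7 = 15
Fukuoka - Kyoto - Sendai: 3 + 8 = 11
The minimum is 11 km.

11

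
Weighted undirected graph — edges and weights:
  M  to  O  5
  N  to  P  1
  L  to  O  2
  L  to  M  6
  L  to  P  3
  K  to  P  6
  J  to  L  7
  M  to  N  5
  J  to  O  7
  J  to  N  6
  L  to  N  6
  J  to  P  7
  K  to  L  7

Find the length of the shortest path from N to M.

Some routes from N to M:
N-M: 5
N-P-L-M: 1 + 3 + 6 = 10
N-P-L-O-M: 1 + 3 + 2 + 5 = 11
The minimum is 5.

5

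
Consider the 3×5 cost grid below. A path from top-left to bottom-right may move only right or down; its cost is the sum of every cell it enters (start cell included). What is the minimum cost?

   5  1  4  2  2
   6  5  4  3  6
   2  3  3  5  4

Path [0,0] → [0,1] → [0,2] → [0,3] → [0,4] → [1,4] → [2,4]: 5 + 1 + 4 + 2 + 2 + 6 + 4 = 24.

24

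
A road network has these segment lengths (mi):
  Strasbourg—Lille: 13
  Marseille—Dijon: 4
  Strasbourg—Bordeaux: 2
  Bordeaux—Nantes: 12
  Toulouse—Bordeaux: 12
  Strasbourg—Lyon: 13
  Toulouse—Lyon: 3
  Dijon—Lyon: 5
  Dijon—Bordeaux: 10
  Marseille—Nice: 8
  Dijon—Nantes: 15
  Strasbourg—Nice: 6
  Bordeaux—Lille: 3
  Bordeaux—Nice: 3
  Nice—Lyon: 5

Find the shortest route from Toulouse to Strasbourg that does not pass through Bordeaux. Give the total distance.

Routes from Toulouse to Strasbourg avoiding Bordeaux:
Toulouse - Lyon - Nice - Strasbourg: 3 + 5 + 6 = 14
Toulouse - Lyon - Strasbourg: 3 + 13 = 16
Toulouse - Lyon - Dijon - Marseille - Nice - Strasbourg: 3 + 5 + 4 + 8 + 6 = 26
Best route has total 14 mi.

14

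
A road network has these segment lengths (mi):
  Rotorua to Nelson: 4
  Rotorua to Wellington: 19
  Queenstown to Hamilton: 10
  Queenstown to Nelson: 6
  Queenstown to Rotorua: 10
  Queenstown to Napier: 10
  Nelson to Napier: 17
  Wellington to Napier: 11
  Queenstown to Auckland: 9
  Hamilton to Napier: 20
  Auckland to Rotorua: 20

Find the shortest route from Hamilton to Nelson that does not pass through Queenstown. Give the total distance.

37

Paths from Hamilton to Nelson avoiding Queenstown:
Hamilton → Napier → Wellington → Rotorua → Nelson: 20 + 11 + 19 + 4 = 54
Hamilton → Napier → Nelson: 20 + 17 = 37
The minimum is 37 mi.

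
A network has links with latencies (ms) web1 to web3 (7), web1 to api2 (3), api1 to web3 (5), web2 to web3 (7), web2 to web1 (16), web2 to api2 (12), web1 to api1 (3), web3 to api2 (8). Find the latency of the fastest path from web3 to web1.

7

Some routes from web3 to web1:
web3-web2-web1: 7 + 16 = 23
web3-web1: 7
web3-api1-web1: 5 + 3 = 8
web3-api2-web1: 8 + 3 = 11
web3-web2-api2-web1: 7 + 12 + 3 = 22
Best route has total 7 ms.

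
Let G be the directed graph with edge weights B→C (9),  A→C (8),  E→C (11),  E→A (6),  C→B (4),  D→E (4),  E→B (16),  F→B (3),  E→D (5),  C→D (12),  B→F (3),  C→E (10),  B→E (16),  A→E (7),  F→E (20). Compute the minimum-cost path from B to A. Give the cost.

Routes from B to A:
B→F→E→A: 3 + 20 + 6 = 29
B→C→E→A: 9 + 10 + 6 = 25
B→C→D→E→A: 9 + 12 + 4 + 6 = 31
B→E→A: 16 + 6 = 22
Shortest: 22.

22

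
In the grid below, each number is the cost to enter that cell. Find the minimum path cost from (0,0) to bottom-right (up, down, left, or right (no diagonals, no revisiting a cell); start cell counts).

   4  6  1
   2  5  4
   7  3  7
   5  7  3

24

One optimal route is (0,0) (1,0) (1,1) (2,1) (2,2) (3,2).
Its cost is 4 + 2 + 5 + 3 + 7 + 3 = 24.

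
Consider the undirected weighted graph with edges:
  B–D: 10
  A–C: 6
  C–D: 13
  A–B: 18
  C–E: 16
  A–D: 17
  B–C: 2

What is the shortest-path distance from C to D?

12

Paths from C to D:
C→D: 13
C→B→A→D: 2 + 18 + 17 = 37
C→A→B→D: 6 + 18 + 10 = 34
C→B→D: 2 + 10 = 12
C→A→D: 6 + 17 = 23
The minimum is 12.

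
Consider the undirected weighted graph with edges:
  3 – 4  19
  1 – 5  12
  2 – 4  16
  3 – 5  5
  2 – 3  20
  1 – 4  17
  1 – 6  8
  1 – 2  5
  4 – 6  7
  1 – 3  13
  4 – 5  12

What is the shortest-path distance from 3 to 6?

21

Some routes from 3 to 6:
3→1→6: 13 + 8 = 21
3→5→1→6: 5 + 12 + 8 = 25
3→5→4→6: 5 + 12 + 7 = 24
3→4→6: 19 + 7 = 26
Best route has total 21.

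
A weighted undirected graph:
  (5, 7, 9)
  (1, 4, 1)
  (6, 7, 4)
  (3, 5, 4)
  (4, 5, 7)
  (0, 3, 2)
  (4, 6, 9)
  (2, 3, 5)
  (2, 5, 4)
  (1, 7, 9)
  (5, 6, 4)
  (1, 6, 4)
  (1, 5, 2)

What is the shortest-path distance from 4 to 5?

3

Checking several routes:
4 → 6 → 5: 9 + 4 = 13
4 → 1 → 5: 1 + 2 = 3
4 → 1 → 6 → 5: 1 + 4 + 4 = 9
4 → 5: 7
The minimum is 3.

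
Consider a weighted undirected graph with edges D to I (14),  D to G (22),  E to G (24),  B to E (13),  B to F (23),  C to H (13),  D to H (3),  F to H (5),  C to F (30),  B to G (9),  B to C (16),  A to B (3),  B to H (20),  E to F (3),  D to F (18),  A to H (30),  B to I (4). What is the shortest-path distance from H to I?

Checking several routes:
H - C - B - I: 13 + 16 + 4 = 33
H - A - B - I: 30 + 3 + 4 = 37
H - F - E - B - I: 5 + 3 + 13 + 4 = 25
H - F - B - I: 5 + 23 + 4 = 32
H - D - I: 3 + 14 = 17
H - B - I: 20 + 4 = 24
Shortest: 17.

17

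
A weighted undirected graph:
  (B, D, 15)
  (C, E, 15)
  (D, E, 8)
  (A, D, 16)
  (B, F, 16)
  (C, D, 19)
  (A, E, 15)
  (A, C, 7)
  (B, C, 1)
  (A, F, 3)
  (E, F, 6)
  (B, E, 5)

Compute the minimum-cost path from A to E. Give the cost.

Checking several routes:
A-E: 15
A-F-E: 3 + 6 = 9
A-C-E: 7 + 15 = 22
A-C-B-E: 7 + 1 + 5 = 13
Best route has total 9.

9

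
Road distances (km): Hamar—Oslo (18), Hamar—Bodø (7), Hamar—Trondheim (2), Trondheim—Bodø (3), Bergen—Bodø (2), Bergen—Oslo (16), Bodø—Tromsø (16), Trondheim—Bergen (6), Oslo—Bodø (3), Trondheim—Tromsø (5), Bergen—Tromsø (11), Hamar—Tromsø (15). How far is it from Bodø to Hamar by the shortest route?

A few of the Bodø→Hamar routes:
Bodø -> Oslo -> Hamar: 3 + 18 = 21
Bodø -> Bergen -> Trondheim -> Hamar: 2 + 6 + 2 = 10
Bodø -> Trondheim -> Hamar: 3 + 2 = 5
Bodø -> Hamar: 7
Bodø -> Bergen -> Tromsø -> Trondheim -> Hamar: 2 + 11 + 5 + 2 = 20
The minimum is 5 km.

5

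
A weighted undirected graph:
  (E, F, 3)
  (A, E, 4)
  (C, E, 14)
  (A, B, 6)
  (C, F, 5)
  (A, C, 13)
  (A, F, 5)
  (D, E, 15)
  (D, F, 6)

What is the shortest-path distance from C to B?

16

Comparing a few candidate routes:
C - F - A - B: 5 + 5 + 6 = 16
C - E - A - B: 14 + 4 + 6 = 24
C - F - E - A - B: 5 + 3 + 4 + 6 = 18
C - A - B: 13 + 6 = 19
Shortest: 16.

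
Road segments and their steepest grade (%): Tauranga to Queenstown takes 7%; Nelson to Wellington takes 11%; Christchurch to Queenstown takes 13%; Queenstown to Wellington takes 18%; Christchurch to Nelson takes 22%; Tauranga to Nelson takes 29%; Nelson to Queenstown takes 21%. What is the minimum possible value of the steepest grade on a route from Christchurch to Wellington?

Candidate routes:
Christchurch - Nelson - Wellington: max(22, 11) = 22
Christchurch - Nelson - Tauranga - Queenstown - Wellington: max(22, 29, 7, 18) = 29
Christchurch - Queenstown - Wellington: max(13, 18) = 18
Christchurch - Queenstown - Tauranga - Nelson - Wellington: max(13, 7, 29, 11) = 29
Christchurch - Queenstown - Nelson - Wellington: max(13, 21, 11) = 21
Christchurch - Nelson - Queenstown - Wellington: max(22, 21, 18) = 22
Best route has worst link 18%.

18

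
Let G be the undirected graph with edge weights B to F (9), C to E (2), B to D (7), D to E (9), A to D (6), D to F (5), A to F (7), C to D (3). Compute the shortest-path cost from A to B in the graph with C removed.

Paths from A to B avoiding C:
A → D → B: 6 + 7 = 13
A → F → D → B: 7 + 5 + 7 = 19
A → D → F → B: 6 + 5 + 9 = 20
A → F → B: 7 + 9 = 16
Best route has total 13.

13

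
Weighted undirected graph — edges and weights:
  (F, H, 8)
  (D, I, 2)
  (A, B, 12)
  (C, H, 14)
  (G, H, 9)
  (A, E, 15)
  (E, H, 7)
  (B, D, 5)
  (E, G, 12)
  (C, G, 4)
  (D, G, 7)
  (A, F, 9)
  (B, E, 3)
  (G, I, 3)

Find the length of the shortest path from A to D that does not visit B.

31

Some routes from A to D avoiding B:
A-F-H-G-D: 9 + 8 + 9 + 7 = 33
A-E-G-D: 15 + 12 + 7 = 34
A-E-G-I-D: 15 + 12 + 3 + 2 = 32
A-F-H-G-I-D: 9 + 8 + 9 + 3 + 2 = 31
A-E-H-G-D: 15 + 7 + 9 + 7 = 38
A-E-H-G-I-D: 15 + 7 + 9 + 3 + 2 = 36
Shortest: 31.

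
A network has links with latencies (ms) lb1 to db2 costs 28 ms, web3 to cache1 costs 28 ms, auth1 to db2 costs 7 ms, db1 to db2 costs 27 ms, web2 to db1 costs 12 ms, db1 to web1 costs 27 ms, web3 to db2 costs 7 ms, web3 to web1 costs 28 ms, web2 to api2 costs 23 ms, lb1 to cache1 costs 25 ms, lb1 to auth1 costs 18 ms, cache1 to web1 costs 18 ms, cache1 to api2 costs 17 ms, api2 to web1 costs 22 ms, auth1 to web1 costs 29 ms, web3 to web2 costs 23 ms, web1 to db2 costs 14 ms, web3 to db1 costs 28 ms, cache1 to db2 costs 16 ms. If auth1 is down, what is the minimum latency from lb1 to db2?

A few of the lb1→db2 routes:
lb1 - cache1 - web3 - db2: 25 + 28 + 7 = 60
lb1 - cache1 - web1 - db2: 25 + 18 + 14 = 57
lb1 - cache1 - db2: 25 + 16 = 41
lb1 - db2: 28
The minimum is 28 ms.

28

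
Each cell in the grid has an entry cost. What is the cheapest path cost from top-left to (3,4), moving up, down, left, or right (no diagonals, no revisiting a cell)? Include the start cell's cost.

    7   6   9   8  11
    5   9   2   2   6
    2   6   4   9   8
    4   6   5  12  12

Cheapest: [0,0] [1,0] [1,1] [1,2] [1,3] [1,4] [2,4] [3,4]
  7 + 5 + 9 + 2 + 2 + 6 + 8 + 12 = 51

51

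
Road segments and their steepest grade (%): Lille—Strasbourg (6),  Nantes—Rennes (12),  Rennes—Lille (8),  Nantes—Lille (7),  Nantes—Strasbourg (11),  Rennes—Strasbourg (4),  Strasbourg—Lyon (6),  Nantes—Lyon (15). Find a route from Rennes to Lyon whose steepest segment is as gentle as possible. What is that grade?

6

Some routes from Rennes to Lyon:
Rennes → Strasbourg → Lyon: max(4, 6) = 6
Rennes → Lille → Nantes → Strasbourg → Lyon: max(8, 7, 11, 6) = 11
Rennes → Nantes → Lille → Strasbourg → Lyon: max(12, 7, 6, 6) = 12
Rennes → Nantes → Strasbourg → Lyon: max(12, 11, 6) = 12
Rennes → Lille → Strasbourg → Lyon: max(8, 6, 6) = 8
Smallest bottleneck: 6%.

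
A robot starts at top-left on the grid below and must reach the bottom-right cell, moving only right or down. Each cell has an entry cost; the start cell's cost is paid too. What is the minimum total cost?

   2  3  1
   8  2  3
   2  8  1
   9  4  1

Best path: r0c0 r0c1 r0c2 r1c2 r2c2 r3c2
Cost: 2 + 3 + 1 + 3 + 1 + 1 = 11

11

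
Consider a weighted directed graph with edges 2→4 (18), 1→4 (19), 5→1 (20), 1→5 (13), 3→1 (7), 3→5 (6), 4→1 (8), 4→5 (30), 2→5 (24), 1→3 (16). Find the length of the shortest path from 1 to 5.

Paths from 1 to 5:
1 - 4 - 5: 19 + 30 = 49
1 - 5: 13
1 - 3 - 5: 16 + 6 = 22
Shortest: 13.

13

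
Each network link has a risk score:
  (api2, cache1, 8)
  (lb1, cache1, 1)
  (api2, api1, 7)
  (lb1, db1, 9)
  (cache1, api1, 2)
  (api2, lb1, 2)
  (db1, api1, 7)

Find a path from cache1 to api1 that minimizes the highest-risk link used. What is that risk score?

2

Comparing a few candidate routes:
cache1 → api1: max(2) = 2
cache1 → lb1 → api2 → api1: max(1, 2, 7) = 7
cache1 → lb1 → db1 → api1: max(1, 9, 7) = 9
cache1 → api2 → api1: max(8, 7) = 8
Best route has worst link 2.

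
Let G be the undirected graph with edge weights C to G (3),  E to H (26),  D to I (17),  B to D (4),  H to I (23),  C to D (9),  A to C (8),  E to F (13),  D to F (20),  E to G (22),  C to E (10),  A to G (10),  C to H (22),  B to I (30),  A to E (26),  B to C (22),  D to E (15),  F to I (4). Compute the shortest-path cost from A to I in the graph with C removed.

Comparing a few candidate routes:
A-G-E-D-F-I: 10 + 22 + 15 + 20 + 4 = 71
A-E-D-F-I: 26 + 15 + 20 + 4 = 65
A-E-D-I: 26 + 15 + 17 = 58
A-E-F-I: 26 + 13 + 4 = 43
A-G-E-D-I: 10 + 22 + 15 + 17 = 64
A-G-E-F-I: 10 + 22 + 13 + 4 = 49
Shortest: 43.

43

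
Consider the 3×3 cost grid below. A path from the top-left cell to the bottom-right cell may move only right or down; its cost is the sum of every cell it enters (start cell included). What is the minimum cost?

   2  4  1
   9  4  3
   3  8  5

Take [0,0]→[0,1]→[0,2]→[1,2]→[2,2] for a total of 2 + 4 + 1 + 3 + 5 = 15.

15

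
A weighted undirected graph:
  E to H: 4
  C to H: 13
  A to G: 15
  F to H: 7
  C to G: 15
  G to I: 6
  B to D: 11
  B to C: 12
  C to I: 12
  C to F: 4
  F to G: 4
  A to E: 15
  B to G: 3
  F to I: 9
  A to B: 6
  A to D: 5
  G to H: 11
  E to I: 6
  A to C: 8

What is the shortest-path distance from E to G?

12

Comparing a few candidate routes:
E-A-B-G: 15 + 6 + 3 = 24
E-I-G: 6 + 6 = 12
E-I-F-G: 6 + 9 + 4 = 19
E-H-F-G: 4 + 7 + 4 = 15
E-H-G: 4 + 11 = 15
E-H-C-F-G: 4 + 13 + 4 + 4 = 25
Best route has total 12.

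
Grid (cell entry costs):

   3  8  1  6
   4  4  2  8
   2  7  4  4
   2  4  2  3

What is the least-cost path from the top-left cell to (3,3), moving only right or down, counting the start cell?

20

One optimal route is (0,0)→(1,0)→(2,0)→(3,0)→(3,1)→(3,2)→(3,3).
Its cost is 3 + 4 + 2 + 2 + 4 + 2 + 3 = 20.
For comparison, the top-then-right route costs 33.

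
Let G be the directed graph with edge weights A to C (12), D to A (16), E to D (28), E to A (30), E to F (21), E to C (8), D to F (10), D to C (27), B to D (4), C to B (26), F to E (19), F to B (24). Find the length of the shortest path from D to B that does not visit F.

Candidate routes:
D→C→B: 27 + 26 = 53
D→A→C→B: 16 + 12 + 26 = 54
Shortest: 53.

53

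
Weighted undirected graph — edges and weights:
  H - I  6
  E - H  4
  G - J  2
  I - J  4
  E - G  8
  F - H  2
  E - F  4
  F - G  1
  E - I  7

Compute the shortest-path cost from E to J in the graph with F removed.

10

Candidate routes:
E-I-J: 7 + 4 = 11
E-G-J: 8 + 2 = 10
E-H-I-J: 4 + 6 + 4 = 14
Best route has total 10.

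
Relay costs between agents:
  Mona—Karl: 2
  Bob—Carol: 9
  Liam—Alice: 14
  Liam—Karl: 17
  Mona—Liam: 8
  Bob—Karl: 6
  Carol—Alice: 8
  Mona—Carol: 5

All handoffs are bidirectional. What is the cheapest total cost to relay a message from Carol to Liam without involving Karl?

Candidate routes:
Carol-Alice-Liam: 8 + 14 = 22
Carol-Mona-Liam: 5 + 8 = 13
Best route has total 13.

13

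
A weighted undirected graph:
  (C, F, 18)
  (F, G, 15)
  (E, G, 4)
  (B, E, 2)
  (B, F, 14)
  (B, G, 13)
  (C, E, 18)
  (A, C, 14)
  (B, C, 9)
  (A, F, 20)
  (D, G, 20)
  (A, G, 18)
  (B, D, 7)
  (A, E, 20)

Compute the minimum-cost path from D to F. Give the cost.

21

A few of the D→F routes:
D→B→E→G→F: 7 + 2 + 4 + 15 = 28
D→B→G→F: 7 + 13 + 15 = 35
D→B→F: 7 + 14 = 21
D→G→F: 20 + 15 = 35
D→B→C→F: 7 + 9 + 18 = 34
D→G→E→B→F: 20 + 4 + 2 + 14 = 40
The minimum is 21.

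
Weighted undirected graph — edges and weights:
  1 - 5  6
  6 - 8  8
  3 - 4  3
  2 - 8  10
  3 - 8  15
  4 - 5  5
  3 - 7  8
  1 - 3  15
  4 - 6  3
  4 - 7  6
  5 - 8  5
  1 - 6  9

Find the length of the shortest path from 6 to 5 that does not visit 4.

13

Checking several routes:
6→8→5: 8 + 5 = 13
6→1→5: 9 + 6 = 15
6→8→3→1→5: 8 + 15 + 15 + 6 = 44
Shortest: 13.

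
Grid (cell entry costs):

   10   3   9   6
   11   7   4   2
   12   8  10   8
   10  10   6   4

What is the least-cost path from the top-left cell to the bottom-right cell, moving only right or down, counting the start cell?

38

Take r0c0 r0c1 r1c1 r1c2 r1c3 r2c3 r3c3 for a total of 10 + 3 + 7 + 4 + 2 + 8 + 4 = 38.
(Top row then right column would cost 42.)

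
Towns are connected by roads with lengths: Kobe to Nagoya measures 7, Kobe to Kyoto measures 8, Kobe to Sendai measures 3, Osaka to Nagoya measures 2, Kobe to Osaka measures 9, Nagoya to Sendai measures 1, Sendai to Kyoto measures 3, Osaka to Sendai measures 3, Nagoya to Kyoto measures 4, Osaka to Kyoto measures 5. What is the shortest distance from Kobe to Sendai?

3

A few of the Kobe→Sendai routes:
Kobe-Nagoya-Sendai: 7 + 1 = 8
Kobe-Osaka-Sendai: 9 + 3 = 12
Kobe-Kyoto-Sendai: 8 + 3 = 11
Kobe-Sendai: 3
Kobe-Nagoya-Osaka-Sendai: 7 + 2 + 3 = 12
Kobe-Osaka-Nagoya-Sendai: 9 + 2 + 1 = 12
Best route has total 3.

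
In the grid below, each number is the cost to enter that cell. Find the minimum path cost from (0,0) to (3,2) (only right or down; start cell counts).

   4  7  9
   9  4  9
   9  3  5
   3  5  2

25

Take [0,0] → [0,1] → [1,1] → [2,1] → [2,2] → [3,2] for a total of 4 + 7 + 4 + 3 + 5 + 2 = 25.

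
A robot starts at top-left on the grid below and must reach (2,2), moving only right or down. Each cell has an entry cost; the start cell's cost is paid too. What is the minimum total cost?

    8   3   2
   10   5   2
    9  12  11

Cheapest: (0,0) -> (0,1) -> (0,2) -> (1,2) -> (2,2)
  8 + 3 + 2 + 2 + 11 = 26

26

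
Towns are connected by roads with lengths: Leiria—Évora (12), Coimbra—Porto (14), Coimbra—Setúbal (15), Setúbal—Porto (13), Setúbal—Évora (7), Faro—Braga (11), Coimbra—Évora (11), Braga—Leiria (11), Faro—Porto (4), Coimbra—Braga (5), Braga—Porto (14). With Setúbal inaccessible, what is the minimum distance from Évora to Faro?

27

A few of the Évora→Faro routes:
Évora→Leiria→Braga→Faro: 12 + 11 + 11 = 34
Évora→Leiria→Braga→Porto→Faro: 12 + 11 + 14 + 4 = 41
Évora→Coimbra→Braga→Faro: 11 + 5 + 11 = 27
Évora→Coimbra→Braga→Porto→Faro: 11 + 5 + 14 + 4 = 34
Évora→Coimbra→Porto→Faro: 11 + 14 + 4 = 29
Best route has total 27.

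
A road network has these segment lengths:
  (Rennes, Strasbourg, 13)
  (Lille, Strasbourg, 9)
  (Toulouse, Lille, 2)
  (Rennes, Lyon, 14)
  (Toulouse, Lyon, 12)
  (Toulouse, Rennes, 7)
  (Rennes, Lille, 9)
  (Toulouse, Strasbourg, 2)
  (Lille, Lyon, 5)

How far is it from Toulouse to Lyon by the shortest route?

7

Comparing a few candidate routes:
Toulouse-Rennes-Lyon: 7 + 14 = 21
Toulouse-Lyon: 12
Toulouse-Lille-Lyon: 2 + 5 = 7
Toulouse-Strasbourg-Lille-Lyon: 2 + 9 + 5 = 16
Toulouse-Rennes-Lille-Lyon: 7 + 9 + 5 = 21
Shortest: 7.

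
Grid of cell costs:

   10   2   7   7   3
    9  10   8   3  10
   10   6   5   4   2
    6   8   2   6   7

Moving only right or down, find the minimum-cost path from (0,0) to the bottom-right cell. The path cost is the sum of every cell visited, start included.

42

Cheapest: [0,0] -> [0,1] -> [0,2] -> [0,3] -> [1,3] -> [2,3] -> [2,4] -> [3,4]
  10 + 2 + 7 + 7 + 3 + 4 + 2 + 7 = 42
(Top row then right column would cost 48.)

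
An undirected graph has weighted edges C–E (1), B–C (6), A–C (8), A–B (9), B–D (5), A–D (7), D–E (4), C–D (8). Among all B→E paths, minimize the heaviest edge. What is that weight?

A few of the B→E routes:
B -> D -> A -> C -> E: max(5, 7, 8, 1) = 8
B -> C -> D -> E: max(6, 8, 4) = 8
B -> C -> A -> D -> E: max(6, 8, 7, 4) = 8
B -> D -> E: max(5, 4) = 5
B -> C -> E: max(6, 1) = 6
B -> D -> C -> E: max(5, 8, 1) = 8
The minimum achievable maximum is 5.

5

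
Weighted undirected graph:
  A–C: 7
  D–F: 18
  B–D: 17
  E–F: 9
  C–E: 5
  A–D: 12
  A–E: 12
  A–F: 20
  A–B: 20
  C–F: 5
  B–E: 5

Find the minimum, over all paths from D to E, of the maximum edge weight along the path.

A few of the D→E routes:
D → A → C → E: max(12, 7, 5) = 12
D → A → C → F → E: max(12, 7, 5, 9) = 12
D → B → E: max(17, 5) = 17
D → A → E: max(12, 12) = 12
Smallest bottleneck: 12.

12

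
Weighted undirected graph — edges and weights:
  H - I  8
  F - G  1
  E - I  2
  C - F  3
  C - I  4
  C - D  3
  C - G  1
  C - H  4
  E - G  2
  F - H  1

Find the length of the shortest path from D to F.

5

Some routes from D to F:
D→C→H→F: 3 + 4 + 1 = 8
D→C→G→F: 3 + 1 + 1 = 5
D→C→F: 3 + 3 = 6
The minimum is 5.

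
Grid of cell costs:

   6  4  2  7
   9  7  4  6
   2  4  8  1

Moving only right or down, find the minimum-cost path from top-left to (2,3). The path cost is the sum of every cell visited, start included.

23

Cheapest: (0,0) -> (0,1) -> (0,2) -> (1,2) -> (1,3) -> (2,3)
  6 + 4 + 2 + 4 + 6 + 1 = 23
For comparison, the top-then-right route costs 26.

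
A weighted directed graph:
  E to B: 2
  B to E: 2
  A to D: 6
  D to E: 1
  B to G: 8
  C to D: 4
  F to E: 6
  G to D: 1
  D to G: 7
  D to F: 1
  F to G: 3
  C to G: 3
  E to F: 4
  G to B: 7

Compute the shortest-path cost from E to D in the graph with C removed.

8

Paths from E to D avoiding C:
E→B→G→D: 2 + 8 + 1 = 11
E→F→G→D: 4 + 3 + 1 = 8
The minimum is 8.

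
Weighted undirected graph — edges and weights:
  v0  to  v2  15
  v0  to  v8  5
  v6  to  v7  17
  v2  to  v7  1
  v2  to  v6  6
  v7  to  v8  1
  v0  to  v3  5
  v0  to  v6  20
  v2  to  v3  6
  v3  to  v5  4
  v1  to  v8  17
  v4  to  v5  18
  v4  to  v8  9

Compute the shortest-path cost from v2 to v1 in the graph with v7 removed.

Comparing a few candidate routes:
v2-v0-v8-v1: 15 + 5 + 17 = 37
v2-v6-v0-v8-v1: 6 + 20 + 5 + 17 = 48
v2-v3-v0-v8-v1: 6 + 5 + 5 + 17 = 33
Shortest: 33.

33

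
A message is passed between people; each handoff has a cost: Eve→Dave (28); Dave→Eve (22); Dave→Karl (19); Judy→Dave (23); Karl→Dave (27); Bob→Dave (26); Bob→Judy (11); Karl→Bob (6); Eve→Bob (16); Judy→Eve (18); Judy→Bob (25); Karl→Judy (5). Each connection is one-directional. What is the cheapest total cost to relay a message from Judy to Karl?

Paths from Judy to Karl:
Judy-Eve-Dave-Karl: 18 + 28 + 19 = 65
Judy-Bob-Dave-Karl: 25 + 26 + 19 = 70
Judy-Dave-Karl: 23 + 19 = 42
Judy-Eve-Bob-Dave-Karl: 18 + 16 + 26 + 19 = 79
Best route has total 42.

42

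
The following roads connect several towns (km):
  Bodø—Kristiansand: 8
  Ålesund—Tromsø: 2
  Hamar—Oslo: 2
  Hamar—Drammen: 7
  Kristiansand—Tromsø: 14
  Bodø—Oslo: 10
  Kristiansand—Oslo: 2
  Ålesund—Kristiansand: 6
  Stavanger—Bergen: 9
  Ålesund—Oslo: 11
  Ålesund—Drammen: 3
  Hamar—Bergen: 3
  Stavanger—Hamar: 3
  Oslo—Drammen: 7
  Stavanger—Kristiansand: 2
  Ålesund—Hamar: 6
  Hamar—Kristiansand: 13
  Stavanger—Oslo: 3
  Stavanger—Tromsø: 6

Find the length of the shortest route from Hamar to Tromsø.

8

A few of the Hamar→Tromsø routes:
Hamar → Oslo → Stavanger → Tromsø: 2 + 3 + 6 = 11
Hamar → Oslo → Kristiansand → Stavanger → Tromsø: 2 + 2 + 2 + 6 = 12
Hamar → Ålesund → Tromsø: 6 + 2 = 8
Hamar → Stavanger → Tromsø: 3 + 6 = 9
Hamar → Drammen → Ålesund → Tromsø: 7 + 3 + 2 = 12
Hamar → Oslo → Kristiansand → Ålesund → Tromsø: 2 + 2 + 6 + 2 = 12
The minimum is 8 km.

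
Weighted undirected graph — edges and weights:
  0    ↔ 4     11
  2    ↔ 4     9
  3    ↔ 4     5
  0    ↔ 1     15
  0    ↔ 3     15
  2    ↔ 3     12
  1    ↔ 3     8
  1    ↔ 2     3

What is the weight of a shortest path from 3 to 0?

15

Checking several routes:
3→2→1→0: 12 + 3 + 15 = 30
3→0: 15
3→4→0: 5 + 11 = 16
3→1→0: 8 + 15 = 23
Shortest: 15.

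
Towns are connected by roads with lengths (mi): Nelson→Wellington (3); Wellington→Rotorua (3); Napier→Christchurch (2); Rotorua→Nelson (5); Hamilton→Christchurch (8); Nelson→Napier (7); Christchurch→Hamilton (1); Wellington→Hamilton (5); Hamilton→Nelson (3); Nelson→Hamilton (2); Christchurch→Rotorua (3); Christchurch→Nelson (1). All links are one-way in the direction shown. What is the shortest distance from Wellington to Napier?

15

Routes from Wellington to Napier:
Wellington→Hamilton→Christchurch→Rotorua→Nelson→Napier: 5 + 8 + 3 + 5 + 7 = 28
Wellington→Hamilton→Nelson→Napier: 5 + 3 + 7 = 15
Wellington→Hamilton→Christchurch→Nelson→Napier: 5 + 8 + 1 + 7 = 21
Wellington→Rotorua→Nelson→Napier: 3 + 5 + 7 = 15
The minimum is 15 mi.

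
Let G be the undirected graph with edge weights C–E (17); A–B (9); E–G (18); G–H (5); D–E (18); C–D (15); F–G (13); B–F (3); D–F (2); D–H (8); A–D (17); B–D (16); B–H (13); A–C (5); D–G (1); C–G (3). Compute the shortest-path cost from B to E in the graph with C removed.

Checking several routes:
B→F→G→E: 3 + 13 + 18 = 34
B→F→D→E: 3 + 2 + 18 = 23
B→F→D→G→E: 3 + 2 + 1 + 18 = 24
B→D→E: 16 + 18 = 34
Shortest: 23.

23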